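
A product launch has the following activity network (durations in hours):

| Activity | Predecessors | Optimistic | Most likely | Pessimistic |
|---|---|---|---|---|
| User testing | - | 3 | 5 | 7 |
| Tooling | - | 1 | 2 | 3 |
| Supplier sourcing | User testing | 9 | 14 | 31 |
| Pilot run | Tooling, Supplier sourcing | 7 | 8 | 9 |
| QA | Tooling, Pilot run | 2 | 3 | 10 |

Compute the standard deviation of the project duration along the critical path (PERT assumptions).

3.97 hours

te_User testing = (3 + 4·5 + 7)/6 = 30/6 = 5; σ²_User testing = ((7−3)/6)² = 0.444
te_Tooling = (1 + 4·2 + 3)/6 = 12/6 = 2; σ²_Tooling = ((3−1)/6)² = 0.111
te_Supplier sourcing = (9 + 4·14 + 31)/6 = 96/6 = 16; σ²_Supplier sourcing = ((31−9)/6)² = 13.444
te_Pilot run = (7 + 4·8 + 9)/6 = 48/6 = 8; σ²_Pilot run = ((9−7)/6)² = 0.111
te_QA = (2 + 4·3 + 10)/6 = 24/6 = 4; σ²_QA = ((10−2)/6)² = 1.778

Forward pass:
ES_User testing = 0; EF_User testing = 5
ES_Tooling = 0; EF_Tooling = 2
ES_Supplier sourcing = 5; EF_Supplier sourcing = 5+16 = 21
ES_Pilot run = max(EF_Tooling=2, EF_Supplier sourcing=21) = 21; EF_Pilot run = 21+8 = 29
ES_QA = max(EF_Tooling=2, EF_Pilot run=29) = 29; EF_QA = 29+4 = 33
Expected project duration μ = 33 hours. Critical path: User testing → Supplier sourcing → Pilot run → QA.

Variance along critical path = 0.444 + 13.444 + 0.111 + 1.778 = 15.778
σ = √15.778 = 3.972 hours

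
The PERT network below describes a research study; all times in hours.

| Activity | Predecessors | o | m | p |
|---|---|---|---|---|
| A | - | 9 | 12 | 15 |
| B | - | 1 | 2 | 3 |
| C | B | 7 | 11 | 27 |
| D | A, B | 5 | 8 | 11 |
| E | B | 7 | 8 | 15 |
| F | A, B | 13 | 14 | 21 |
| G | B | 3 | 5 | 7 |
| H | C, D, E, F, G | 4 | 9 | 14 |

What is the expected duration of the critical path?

te_A = (9 + 4·12 + 15)/6 = 72/6 = 12
te_B = (1 + 4·2 + 3)/6 = 12/6 = 2
te_C = (7 + 4·11 + 27)/6 = 78/6 = 13
te_D = (5 + 4·8 + 11)/6 = 48/6 = 8
te_E = (7 + 4·8 + 15)/6 = 54/6 = 9
te_F = (13 + 4·14 + 21)/6 = 90/6 = 15
te_G = (3 + 4·5 + 7)/6 = 30/6 = 5
te_H = (4 + 4·9 + 14)/6 = 54/6 = 9

Forward pass:
ES_A = 0; EF_A = 12
ES_B = 0; EF_B = 2
ES_C = 2; EF_C = 2+13 = 15
ES_D = max(EF_A=12, EF_B=2) = 12; EF_D = 12+8 = 20
ES_E = 2; EF_E = 2+9 = 11
ES_F = max(EF_A=12, EF_B=2) = 12; EF_F = 12+15 = 27
ES_G = 2; EF_G = 2+5 = 7
ES_H = max(EF_C=15, EF_D=20, EF_E=11, EF_F=27, EF_G=7) = 27; EF_H = 27+9 = 36
Expected project duration μ = 36 hours. Critical path: A → F → H.

36 hours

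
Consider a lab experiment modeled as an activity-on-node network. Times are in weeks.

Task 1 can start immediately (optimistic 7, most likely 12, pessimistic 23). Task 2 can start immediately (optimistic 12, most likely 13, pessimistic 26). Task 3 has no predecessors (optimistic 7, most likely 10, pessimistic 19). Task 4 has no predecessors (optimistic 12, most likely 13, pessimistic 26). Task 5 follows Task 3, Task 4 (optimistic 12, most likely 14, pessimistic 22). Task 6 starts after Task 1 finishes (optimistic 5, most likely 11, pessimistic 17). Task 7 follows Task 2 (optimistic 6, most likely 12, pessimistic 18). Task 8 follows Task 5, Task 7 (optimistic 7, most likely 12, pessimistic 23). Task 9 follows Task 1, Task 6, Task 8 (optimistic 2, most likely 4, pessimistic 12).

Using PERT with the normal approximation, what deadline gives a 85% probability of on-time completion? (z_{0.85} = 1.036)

te_Task 1 = (7 + 4·12 + 23)/6 = 78/6 = 13; σ²_Task 1 = ((23−7)/6)² = 7.111
te_Task 2 = (12 + 4·13 + 26)/6 = 90/6 = 15; σ²_Task 2 = ((26−12)/6)² = 5.444
te_Task 3 = (7 + 4·10 + 19)/6 = 66/6 = 11; σ²_Task 3 = ((19−7)/6)² = 4.000
te_Task 4 = (12 + 4·13 + 26)/6 = 90/6 = 15; σ²_Task 4 = ((26−12)/6)² = 5.444
te_Task 5 = (12 + 4·14 + 22)/6 = 90/6 = 15; σ²_Task 5 = ((22−12)/6)² = 2.778
te_Task 6 = (5 + 4·11 + 17)/6 = 66/6 = 11; σ²_Task 6 = ((17−5)/6)² = 4.000
te_Task 7 = (6 + 4·12 + 18)/6 = 72/6 = 12; σ²_Task 7 = ((18−6)/6)² = 4.000
te_Task 8 = (7 + 4·12 + 23)/6 = 78/6 = 13; σ²_Task 8 = ((23−7)/6)² = 7.111
te_Task 9 = (2 + 4·4 + 12)/6 = 30/6 = 5; σ²_Task 9 = ((12−2)/6)² = 2.778

Forward pass:
ES_Task 1 = 0; EF_Task 1 = 13
ES_Task 2 = 0; EF_Task 2 = 15
ES_Task 3 = 0; EF_Task 3 = 11
ES_Task 4 = 0; EF_Task 4 = 15
ES_Task 5 = max(EF_Task 3=11, EF_Task 4=15) = 15; EF_Task 5 = 15+15 = 30
ES_Task 6 = 13; EF_Task 6 = 13+11 = 24
ES_Task 7 = 15; EF_Task 7 = 15+12 = 27
ES_Task 8 = max(EF_Task 5=30, EF_Task 7=27) = 30; EF_Task 8 = 30+13 = 43
ES_Task 9 = max(EF_Task 1=13, EF_Task 6=24, EF_Task 8=43) = 43; EF_Task 9 = 43+5 = 48
Expected project duration μ = 48 weeks. Critical path: Task 4 → Task 5 → Task 8 → Task 9.

Variance along critical path = 5.444 + 2.778 + 7.111 + 2.778 = 18.111; σ = 4.256 weeks.
D = μ + z·σ = 48 + 1.036·4.256 = 52.4 weeks

52.4 weeks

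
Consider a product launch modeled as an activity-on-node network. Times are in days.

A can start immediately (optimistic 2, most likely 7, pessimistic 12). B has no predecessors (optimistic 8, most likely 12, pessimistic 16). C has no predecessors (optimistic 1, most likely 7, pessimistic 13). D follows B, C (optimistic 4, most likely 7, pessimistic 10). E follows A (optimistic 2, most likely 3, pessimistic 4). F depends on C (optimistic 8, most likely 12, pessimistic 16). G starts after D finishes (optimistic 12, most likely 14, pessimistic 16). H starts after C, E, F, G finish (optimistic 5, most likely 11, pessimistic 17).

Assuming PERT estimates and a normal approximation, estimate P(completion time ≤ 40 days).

te_A = (2 + 4·7 + 12)/6 = 42/6 = 7; σ²_A = ((12−2)/6)² = 2.778
te_B = (8 + 4·12 + 16)/6 = 72/6 = 12; σ²_B = ((16−8)/6)² = 1.778
te_C = (1 + 4·7 + 13)/6 = 42/6 = 7; σ²_C = ((13−1)/6)² = 4.000
te_D = (4 + 4·7 + 10)/6 = 42/6 = 7; σ²_D = ((10−4)/6)² = 1.000
te_E = (2 + 4·3 + 4)/6 = 18/6 = 3; σ²_E = ((4−2)/6)² = 0.111
te_F = (8 + 4·12 + 16)/6 = 72/6 = 12; σ²_F = ((16−8)/6)² = 1.778
te_G = (12 + 4·14 + 16)/6 = 84/6 = 14; σ²_G = ((16−12)/6)² = 0.444
te_H = (5 + 4·11 + 17)/6 = 66/6 = 11; σ²_H = ((17−5)/6)² = 4.000

Forward pass:
ES_A = 0; EF_A = 7
ES_B = 0; EF_B = 12
ES_C = 0; EF_C = 7
ES_D = max(EF_B=12, EF_C=7) = 12; EF_D = 12+7 = 19
ES_E = 7; EF_E = 7+3 = 10
ES_F = 7; EF_F = 7+12 = 19
ES_G = 19; EF_G = 19+14 = 33
ES_H = max(EF_C=7, EF_E=10, EF_F=19, EF_G=33) = 33; EF_H = 33+11 = 44
Expected project duration μ = 44 days. Critical path: B → D → G → H.

Variance along critical path = 1.778 + 1.000 + 0.444 + 4.000 = 7.222; σ = √7.222 = 2.687 days.
Z = (40 − 44) / 2.687 = -1.488
P(T ≤ 40) = Φ(-1.488) ≈ 0.068

0.068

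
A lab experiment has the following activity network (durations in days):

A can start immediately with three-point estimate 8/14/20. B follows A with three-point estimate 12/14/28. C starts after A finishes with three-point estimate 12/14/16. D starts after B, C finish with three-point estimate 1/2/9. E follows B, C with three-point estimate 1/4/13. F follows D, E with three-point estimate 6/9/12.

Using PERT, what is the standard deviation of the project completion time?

4.01 days

te_A = (8 + 4·14 + 20)/6 = 84/6 = 14; σ²_A = ((20−8)/6)² = 4.000
te_B = (12 + 4·14 + 28)/6 = 96/6 = 16; σ²_B = ((28−12)/6)² = 7.111
te_C = (12 + 4·14 + 16)/6 = 84/6 = 14; σ²_C = ((16−12)/6)² = 0.444
te_D = (1 + 4·2 + 9)/6 = 18/6 = 3; σ²_D = ((9−1)/6)² = 1.778
te_E = (1 + 4·4 + 13)/6 = 30/6 = 5; σ²_E = ((13−1)/6)² = 4.000
te_F = (6 + 4·9 + 12)/6 = 54/6 = 9; σ²_F = ((12−6)/6)² = 1.000

Forward pass:
ES_A = 0; EF_A = 14
ES_B = 14; EF_B = 14+16 = 30
ES_C = 14; EF_C = 14+14 = 28
ES_D = max(EF_B=30, EF_C=28) = 30; EF_D = 30+3 = 33
ES_E = max(EF_B=30, EF_C=28) = 30; EF_E = 30+5 = 35
ES_F = max(EF_D=33, EF_E=35) = 35; EF_F = 35+9 = 44
Expected project duration μ = 44 days. Critical path: A → B → E → F.

Variance along critical path = 4.000 + 7.111 + 4.000 + 1.000 = 16.111
σ = √16.111 = 4.014 days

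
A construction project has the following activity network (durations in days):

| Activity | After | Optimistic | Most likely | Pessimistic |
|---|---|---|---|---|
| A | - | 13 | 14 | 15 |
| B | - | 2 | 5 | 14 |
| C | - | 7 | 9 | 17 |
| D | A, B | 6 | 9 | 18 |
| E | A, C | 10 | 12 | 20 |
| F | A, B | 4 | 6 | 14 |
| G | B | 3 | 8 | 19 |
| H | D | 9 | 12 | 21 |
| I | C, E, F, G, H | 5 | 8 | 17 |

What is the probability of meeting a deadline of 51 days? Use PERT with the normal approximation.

0.925

te_A = (13 + 4·14 + 15)/6 = 84/6 = 14; σ²_A = ((15−13)/6)² = 0.111
te_B = (2 + 4·5 + 14)/6 = 36/6 = 6; σ²_B = ((14−2)/6)² = 4.000
te_C = (7 + 4·9 + 17)/6 = 60/6 = 10; σ²_C = ((17−7)/6)² = 2.778
te_D = (6 + 4·9 + 18)/6 = 60/6 = 10; σ²_D = ((18−6)/6)² = 4.000
te_E = (10 + 4·12 + 20)/6 = 78/6 = 13; σ²_E = ((20−10)/6)² = 2.778
te_F = (4 + 4·6 + 14)/6 = 42/6 = 7; σ²_F = ((14−4)/6)² = 2.778
te_G = (3 + 4·8 + 19)/6 = 54/6 = 9; σ²_G = ((19−3)/6)² = 7.111
te_H = (9 + 4·12 + 21)/6 = 78/6 = 13; σ²_H = ((21−9)/6)² = 4.000
te_I = (5 + 4·8 + 17)/6 = 54/6 = 9; σ²_I = ((17−5)/6)² = 4.000

Forward pass:
ES_A = 0; EF_A = 14
ES_B = 0; EF_B = 6
ES_C = 0; EF_C = 10
ES_D = max(EF_A=14, EF_B=6) = 14; EF_D = 14+10 = 24
ES_E = max(EF_A=14, EF_C=10) = 14; EF_E = 14+13 = 27
ES_F = max(EF_A=14, EF_B=6) = 14; EF_F = 14+7 = 21
ES_G = 6; EF_G = 6+9 = 15
ES_H = 24; EF_H = 24+13 = 37
ES_I = max(EF_C=10, EF_E=27, EF_F=21, EF_G=15, EF_H=37) = 37; EF_I = 37+9 = 46
Expected project duration μ = 46 days. Critical path: A → D → H → I.

Variance along critical path = 0.111 + 4.000 + 4.000 + 4.000 = 12.111; σ = √12.111 = 3.480 days.
Z = (51 − 46) / 3.480 = 1.437
P(T ≤ 51) = Φ(1.437) ≈ 0.925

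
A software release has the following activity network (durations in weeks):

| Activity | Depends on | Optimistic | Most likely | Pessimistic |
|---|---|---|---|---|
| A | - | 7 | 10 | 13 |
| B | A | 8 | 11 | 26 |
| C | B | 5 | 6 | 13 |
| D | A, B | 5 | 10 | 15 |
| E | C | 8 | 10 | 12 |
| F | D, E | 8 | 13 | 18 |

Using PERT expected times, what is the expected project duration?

te_A = (7 + 4·10 + 13)/6 = 60/6 = 10
te_B = (8 + 4·11 + 26)/6 = 78/6 = 13
te_C = (5 + 4·6 + 13)/6 = 42/6 = 7
te_D = (5 + 4·10 + 15)/6 = 60/6 = 10
te_E = (8 + 4·10 + 12)/6 = 60/6 = 10
te_F = (8 + 4·13 + 18)/6 = 78/6 = 13

Forward pass:
ES_A = 0; EF_A = 10
ES_B = 10; EF_B = 10+13 = 23
ES_C = 23; EF_C = 23+7 = 30
ES_D = max(EF_A=10, EF_B=23) = 23; EF_D = 23+10 = 33
ES_E = 30; EF_E = 30+10 = 40
ES_F = max(EF_D=33, EF_E=40) = 40; EF_F = 40+13 = 53
Expected project duration μ = 53 weeks. Critical path: A → B → C → E → F.

53 weeks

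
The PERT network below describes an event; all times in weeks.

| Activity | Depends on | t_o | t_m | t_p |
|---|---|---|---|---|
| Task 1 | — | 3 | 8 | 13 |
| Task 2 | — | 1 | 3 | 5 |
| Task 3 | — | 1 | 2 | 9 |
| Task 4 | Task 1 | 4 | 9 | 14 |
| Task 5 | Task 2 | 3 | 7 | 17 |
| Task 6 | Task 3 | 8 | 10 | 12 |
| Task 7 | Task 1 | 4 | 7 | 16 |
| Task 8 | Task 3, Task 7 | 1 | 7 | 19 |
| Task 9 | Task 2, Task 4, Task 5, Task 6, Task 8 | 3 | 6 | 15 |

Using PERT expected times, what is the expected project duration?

te_Task 1 = (3 + 4·8 + 13)/6 = 48/6 = 8
te_Task 2 = (1 + 4·3 + 5)/6 = 18/6 = 3
te_Task 3 = (1 + 4·2 + 9)/6 = 18/6 = 3
te_Task 4 = (4 + 4·9 + 14)/6 = 54/6 = 9
te_Task 5 = (3 + 4·7 + 17)/6 = 48/6 = 8
te_Task 6 = (8 + 4·10 + 12)/6 = 60/6 = 10
te_Task 7 = (4 + 4·7 + 16)/6 = 48/6 = 8
te_Task 8 = (1 + 4·7 + 19)/6 = 48/6 = 8
te_Task 9 = (3 + 4·6 + 15)/6 = 42/6 = 7

Forward pass:
ES_Task 1 = 0; EF_Task 1 = 8
ES_Task 2 = 0; EF_Task 2 = 3
ES_Task 3 = 0; EF_Task 3 = 3
ES_Task 4 = 8; EF_Task 4 = 8+9 = 17
ES_Task 5 = 3; EF_Task 5 = 3+8 = 11
ES_Task 6 = 3; EF_Task 6 = 3+10 = 13
ES_Task 7 = 8; EF_Task 7 = 8+8 = 16
ES_Task 8 = max(EF_Task 3=3, EF_Task 7=16) = 16; EF_Task 8 = 16+8 = 24
ES_Task 9 = max(EF_Task 2=3, EF_Task 4=17, EF_Task 5=11, EF_Task 6=13, EF_Task 8=24) = 24; EF_Task 9 = 24+7 = 31
Expected project duration μ = 31 weeks. Critical path: Task 1 → Task 7 → Task 8 → Task 9.

31 weeks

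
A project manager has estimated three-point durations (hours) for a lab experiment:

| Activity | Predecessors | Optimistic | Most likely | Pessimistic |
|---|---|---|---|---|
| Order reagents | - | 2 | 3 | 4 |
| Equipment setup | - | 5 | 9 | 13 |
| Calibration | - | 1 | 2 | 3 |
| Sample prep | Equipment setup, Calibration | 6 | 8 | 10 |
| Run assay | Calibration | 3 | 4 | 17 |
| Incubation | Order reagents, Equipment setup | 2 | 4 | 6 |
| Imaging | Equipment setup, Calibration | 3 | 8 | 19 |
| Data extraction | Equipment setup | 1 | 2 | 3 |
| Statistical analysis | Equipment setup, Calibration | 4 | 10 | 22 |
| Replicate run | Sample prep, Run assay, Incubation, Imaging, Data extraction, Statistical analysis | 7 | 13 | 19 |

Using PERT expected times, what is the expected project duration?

te_Order reagents = (2 + 4·3 + 4)/6 = 18/6 = 3
te_Equipment setup = (5 + 4·9 + 13)/6 = 54/6 = 9
te_Calibration = (1 + 4·2 + 3)/6 = 12/6 = 2
te_Sample prep = (6 + 4·8 + 10)/6 = 48/6 = 8
te_Run assay = (3 + 4·4 + 17)/6 = 36/6 = 6
te_Incubation = (2 + 4·4 + 6)/6 = 24/6 = 4
te_Imaging = (3 + 4·8 + 19)/6 = 54/6 = 9
te_Data extraction = (1 + 4·2 + 3)/6 = 12/6 = 2
te_Statistical analysis = (4 + 4·10 + 22)/6 = 66/6 = 11
te_Replicate run = (7 + 4·13 + 19)/6 = 78/6 = 13

Forward pass:
ES_Order reagents = 0; EF_Order reagents = 3
ES_Equipment setup = 0; EF_Equipment setup = 9
ES_Calibration = 0; EF_Calibration = 2
ES_Sample prep = max(EF_Equipment setup=9, EF_Calibration=2) = 9; EF_Sample prep = 9+8 = 17
ES_Run assay = 2; EF_Run assay = 2+6 = 8
ES_Incubation = max(EF_Order reagents=3, EF_Equipment setup=9) = 9; EF_Incubation = 9+4 = 13
ES_Imaging = max(EF_Equipment setup=9, EF_Calibration=2) = 9; EF_Imaging = 9+9 = 18
ES_Data extraction = 9; EF_Data extraction = 9+2 = 11
ES_Statistical analysis = max(EF_Equipment setup=9, EF_Calibration=2) = 9; EF_Statistical analysis = 9+11 = 20
ES_Replicate run = max(EF_Sample prep=17, EF_Run assay=8, EF_Incubation=13, EF_Imaging=18, EF_Data extraction=11, EF_Statistical analysis=20) = 20; EF_Replicate run = 20+13 = 33
Expected project duration μ = 33 hours. Critical path: Equipment setup → Statistical analysis → Replicate run.

33 hours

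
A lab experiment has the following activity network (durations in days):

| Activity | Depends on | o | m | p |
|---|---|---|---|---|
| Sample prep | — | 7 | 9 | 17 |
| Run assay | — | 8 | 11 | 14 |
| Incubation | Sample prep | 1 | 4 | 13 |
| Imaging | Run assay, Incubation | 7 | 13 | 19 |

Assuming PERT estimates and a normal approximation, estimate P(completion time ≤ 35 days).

te_Sample prep = (7 + 4·9 + 17)/6 = 60/6 = 10; σ²_Sample prep = ((17−7)/6)² = 2.778
te_Run assay = (8 + 4·11 + 14)/6 = 66/6 = 11; σ²_Run assay = ((14−8)/6)² = 1.000
te_Incubation = (1 + 4·4 + 13)/6 = 30/6 = 5; σ²_Incubation = ((13−1)/6)² = 4.000
te_Imaging = (7 + 4·13 + 19)/6 = 78/6 = 13; σ²_Imaging = ((19−7)/6)² = 4.000

Forward pass:
ES_Sample prep = 0; EF_Sample prep = 10
ES_Run assay = 0; EF_Run assay = 11
ES_Incubation = 10; EF_Incubation = 10+5 = 15
ES_Imaging = max(EF_Run assay=11, EF_Incubation=15) = 15; EF_Imaging = 15+13 = 28
Expected project duration μ = 28 days. Critical path: Sample prep → Incubation → Imaging.

Variance along critical path = 2.778 + 4.000 + 4.000 = 10.778; σ = √10.778 = 3.283 days.
Z = (35 − 28) / 3.283 = 2.132
P(T ≤ 35) = Φ(2.132) ≈ 0.984

0.984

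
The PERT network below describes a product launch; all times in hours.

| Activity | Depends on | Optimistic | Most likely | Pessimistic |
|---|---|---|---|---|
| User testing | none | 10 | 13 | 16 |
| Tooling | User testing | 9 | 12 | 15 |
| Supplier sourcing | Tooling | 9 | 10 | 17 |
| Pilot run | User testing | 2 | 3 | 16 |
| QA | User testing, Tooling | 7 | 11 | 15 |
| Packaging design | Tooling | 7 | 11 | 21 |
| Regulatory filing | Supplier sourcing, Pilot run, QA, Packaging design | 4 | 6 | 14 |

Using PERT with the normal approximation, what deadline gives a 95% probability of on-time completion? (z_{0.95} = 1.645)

49.3 hours

te_User testing = (10 + 4·13 + 16)/6 = 78/6 = 13; σ²_User testing = ((16−10)/6)² = 1.000
te_Tooling = (9 + 4·12 + 15)/6 = 72/6 = 12; σ²_Tooling = ((15−9)/6)² = 1.000
te_Supplier sourcing = (9 + 4·10 + 17)/6 = 66/6 = 11; σ²_Supplier sourcing = ((17−9)/6)² = 1.778
te_Pilot run = (2 + 4·3 + 16)/6 = 30/6 = 5; σ²_Pilot run = ((16−2)/6)² = 5.444
te_QA = (7 + 4·11 + 15)/6 = 66/6 = 11; σ²_QA = ((15−7)/6)² = 1.778
te_Packaging design = (7 + 4·11 + 21)/6 = 72/6 = 12; σ²_Packaging design = ((21−7)/6)² = 5.444
te_Regulatory filing = (4 + 4·6 + 14)/6 = 42/6 = 7; σ²_Regulatory filing = ((14−4)/6)² = 2.778

Forward pass:
ES_User testing = 0; EF_User testing = 13
ES_Tooling = 13; EF_Tooling = 13+12 = 25
ES_Supplier sourcing = 25; EF_Supplier sourcing = 25+11 = 36
ES_Pilot run = 13; EF_Pilot run = 13+5 = 18
ES_QA = max(EF_User testing=13, EF_Tooling=25) = 25; EF_QA = 25+11 = 36
ES_Packaging design = 25; EF_Packaging design = 25+12 = 37
ES_Regulatory filing = max(EF_Supplier sourcing=36, EF_Pilot run=18, EF_QA=36, EF_Packaging design=37) = 37; EF_Regulatory filing = 37+7 = 44
Expected project duration μ = 44 hours. Critical path: User testing → Tooling → Packaging design → Regulatory filing.

Variance along critical path = 1.000 + 1.000 + 5.444 + 2.778 = 10.222; σ = 3.197 hours.
D = μ + z·σ = 44 + 1.645·3.197 = 49.3 hours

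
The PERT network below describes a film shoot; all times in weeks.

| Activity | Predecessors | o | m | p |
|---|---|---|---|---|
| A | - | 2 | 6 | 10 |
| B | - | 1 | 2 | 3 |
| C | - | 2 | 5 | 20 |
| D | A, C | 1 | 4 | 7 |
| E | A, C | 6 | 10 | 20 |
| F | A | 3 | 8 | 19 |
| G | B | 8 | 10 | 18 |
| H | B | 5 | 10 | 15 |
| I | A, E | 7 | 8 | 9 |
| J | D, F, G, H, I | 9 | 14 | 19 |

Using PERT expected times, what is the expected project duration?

40 weeks

te_A = (2 + 4·6 + 10)/6 = 36/6 = 6
te_B = (1 + 4·2 + 3)/6 = 12/6 = 2
te_C = (2 + 4·5 + 20)/6 = 42/6 = 7
te_D = (1 + 4·4 + 7)/6 = 24/6 = 4
te_E = (6 + 4·10 + 20)/6 = 66/6 = 11
te_F = (3 + 4·8 + 19)/6 = 54/6 = 9
te_G = (8 + 4·10 + 18)/6 = 66/6 = 11
te_H = (5 + 4·10 + 15)/6 = 60/6 = 10
te_I = (7 + 4·8 + 9)/6 = 48/6 = 8
te_J = (9 + 4·14 + 19)/6 = 84/6 = 14

Forward pass:
ES_A = 0; EF_A = 6
ES_B = 0; EF_B = 2
ES_C = 0; EF_C = 7
ES_D = max(EF_A=6, EF_C=7) = 7; EF_D = 7+4 = 11
ES_E = max(EF_A=6, EF_C=7) = 7; EF_E = 7+11 = 18
ES_F = 6; EF_F = 6+9 = 15
ES_G = 2; EF_G = 2+11 = 13
ES_H = 2; EF_H = 2+10 = 12
ES_I = max(EF_A=6, EF_E=18) = 18; EF_I = 18+8 = 26
ES_J = max(EF_D=11, EF_F=15, EF_G=13, EF_H=12, EF_I=26) = 26; EF_J = 26+14 = 40
Expected project duration μ = 40 weeks. Critical path: C → E → I → J.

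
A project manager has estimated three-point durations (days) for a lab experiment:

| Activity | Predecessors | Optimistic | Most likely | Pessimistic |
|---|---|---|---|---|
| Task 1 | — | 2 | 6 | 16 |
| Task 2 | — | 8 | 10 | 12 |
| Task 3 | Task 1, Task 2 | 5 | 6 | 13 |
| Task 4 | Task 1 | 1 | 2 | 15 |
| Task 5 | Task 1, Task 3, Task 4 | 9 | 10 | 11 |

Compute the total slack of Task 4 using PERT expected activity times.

6 days

te_Task 1 = (2 + 4·6 + 16)/6 = 42/6 = 7
te_Task 2 = (8 + 4·10 + 12)/6 = 60/6 = 10
te_Task 3 = (5 + 4·6 + 13)/6 = 42/6 = 7
te_Task 4 = (1 + 4·2 + 15)/6 = 24/6 = 4
te_Task 5 = (9 + 4·10 + 11)/6 = 60/6 = 10

Forward pass:
ES_Task 1 = 0; EF_Task 1 = 7
ES_Task 2 = 0; EF_Task 2 = 10
ES_Task 3 = max(EF_Task 1=7, EF_Task 2=10) = 10; EF_Task 3 = 10+7 = 17
ES_Task 4 = 7; EF_Task 4 = 7+4 = 11
ES_Task 5 = max(EF_Task 1=7, EF_Task 3=17, EF_Task 4=11) = 17; EF_Task 5 = 17+10 = 27
Expected project duration μ = 27 days. Critical path: Task 2 → Task 3 → Task 5.

Backward pass:
LF_Task 5 = 27; LS_Task 5 = 27−10 = 17
LF_Task 4 = LS_Task 5 = 17; LS_Task 4 = 17−4 = 13
LF_Task 3 = LS_Task 5 = 17; LS_Task 3 = 17−7 = 10
LF_Task 2 = LS_Task 3 = 10; LS_Task 2 = 10−10 = 0
LF_Task 1 = min(LS_Task 3=10, LS_Task 4=13, LS_Task 5=17) = 10; LS_Task 1 = 10−7 = 3
Slack_Task 4 = LS_Task 4 − ES_Task 4 = 13 − 7 = 6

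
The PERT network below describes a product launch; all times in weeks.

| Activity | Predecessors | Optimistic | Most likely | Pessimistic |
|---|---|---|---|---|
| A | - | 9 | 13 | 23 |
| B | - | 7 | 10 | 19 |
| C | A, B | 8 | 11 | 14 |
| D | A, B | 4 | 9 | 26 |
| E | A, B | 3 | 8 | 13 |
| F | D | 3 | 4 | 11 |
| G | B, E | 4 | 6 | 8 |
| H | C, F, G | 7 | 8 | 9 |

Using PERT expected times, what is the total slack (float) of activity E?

2 weeks

te_A = (9 + 4·13 + 23)/6 = 84/6 = 14
te_B = (7 + 4·10 + 19)/6 = 66/6 = 11
te_C = (8 + 4·11 + 14)/6 = 66/6 = 11
te_D = (4 + 4·9 + 26)/6 = 66/6 = 11
te_E = (3 + 4·8 + 13)/6 = 48/6 = 8
te_F = (3 + 4·4 + 11)/6 = 30/6 = 5
te_G = (4 + 4·6 + 8)/6 = 36/6 = 6
te_H = (7 + 4·8 + 9)/6 = 48/6 = 8

Forward pass:
ES_A = 0; EF_A = 14
ES_B = 0; EF_B = 11
ES_C = max(EF_A=14, EF_B=11) = 14; EF_C = 14+11 = 25
ES_D = max(EF_A=14, EF_B=11) = 14; EF_D = 14+11 = 25
ES_E = max(EF_A=14, EF_B=11) = 14; EF_E = 14+8 = 22
ES_F = 25; EF_F = 25+5 = 30
ES_G = max(EF_B=11, EF_E=22) = 22; EF_G = 22+6 = 28
ES_H = max(EF_C=25, EF_F=30, EF_G=28) = 30; EF_H = 30+8 = 38
Expected project duration μ = 38 weeks. Critical path: A → D → F → H.

Backward pass:
LF_H = 38; LS_H = 38−8 = 30
LF_G = LS_H = 30; LS_G = 30−6 = 24
LF_F = LS_H = 30; LS_F = 30−5 = 25
LF_E = LS_G = 24; LS_E = 24−8 = 16
LF_D = LS_F = 25; LS_D = 25−11 = 14
LF_C = LS_H = 30; LS_C = 30−11 = 19
LF_B = min(LS_C=19, LS_D=14, LS_E=16, LS_G=24) = 14; LS_B = 14−11 = 3
LF_A = min(LS_C=19, LS_D=14, LS_E=16) = 14; LS_A = 14−14 = 0
Slack_E = LS_E − ES_E = 16 − 14 = 2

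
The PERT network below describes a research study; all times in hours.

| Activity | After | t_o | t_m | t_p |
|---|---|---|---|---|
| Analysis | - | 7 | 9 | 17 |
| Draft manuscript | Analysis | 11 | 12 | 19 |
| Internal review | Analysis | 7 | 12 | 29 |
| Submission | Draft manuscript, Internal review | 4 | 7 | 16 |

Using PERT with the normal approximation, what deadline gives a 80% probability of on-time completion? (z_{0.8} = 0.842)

te_Analysis = (7 + 4·9 + 17)/6 = 60/6 = 10; σ²_Analysis = ((17−7)/6)² = 2.778
te_Draft manuscript = (11 + 4·12 + 19)/6 = 78/6 = 13; σ²_Draft manuscript = ((19−11)/6)² = 1.778
te_Internal review = (7 + 4·12 + 29)/6 = 84/6 = 14; σ²_Internal review = ((29−7)/6)² = 13.444
te_Submission = (4 + 4·7 + 16)/6 = 48/6 = 8; σ²_Submission = ((16−4)/6)² = 4.000

Forward pass:
ES_Analysis = 0; EF_Analysis = 10
ES_Draft manuscript = 10; EF_Draft manuscript = 10+13 = 23
ES_Internal review = 10; EF_Internal review = 10+14 = 24
ES_Submission = max(EF_Draft manuscript=23, EF_Internal review=24) = 24; EF_Submission = 24+8 = 32
Expected project duration μ = 32 hours. Critical path: Analysis → Internal review → Submission.

Variance along critical path = 2.778 + 13.444 + 4.000 = 20.222; σ = 4.497 hours.
D = μ + z·σ = 32 + 0.842·4.497 = 35.8 hours

35.8 hours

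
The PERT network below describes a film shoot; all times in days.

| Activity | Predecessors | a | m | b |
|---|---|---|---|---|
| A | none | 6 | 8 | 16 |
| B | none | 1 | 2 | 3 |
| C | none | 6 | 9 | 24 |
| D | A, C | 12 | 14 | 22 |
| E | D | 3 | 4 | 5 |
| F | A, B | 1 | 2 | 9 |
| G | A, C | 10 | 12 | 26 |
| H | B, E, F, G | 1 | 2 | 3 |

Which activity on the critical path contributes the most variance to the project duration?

te_A = (6 + 4·8 + 16)/6 = 54/6 = 9; σ²_A = ((16−6)/6)² = 2.778
te_B = (1 + 4·2 + 3)/6 = 12/6 = 2; σ²_B = ((3−1)/6)² = 0.111
te_C = (6 + 4·9 + 24)/6 = 66/6 = 11; σ²_C = ((24−6)/6)² = 9.000
te_D = (12 + 4·14 + 22)/6 = 90/6 = 15; σ²_D = ((22−12)/6)² = 2.778
te_E = (3 + 4·4 + 5)/6 = 24/6 = 4; σ²_E = ((5−3)/6)² = 0.111
te_F = (1 + 4·2 + 9)/6 = 18/6 = 3; σ²_F = ((9−1)/6)² = 1.778
te_G = (10 + 4·12 + 26)/6 = 84/6 = 14; σ²_G = ((26−10)/6)² = 7.111
te_H = (1 + 4·2 + 3)/6 = 12/6 = 2; σ²_H = ((3−1)/6)² = 0.111

Forward pass:
ES_A = 0; EF_A = 9
ES_B = 0; EF_B = 2
ES_C = 0; EF_C = 11
ES_D = max(EF_A=9, EF_C=11) = 11; EF_D = 11+15 = 26
ES_E = 26; EF_E = 26+4 = 30
ES_F = max(EF_A=9, EF_B=2) = 9; EF_F = 9+3 = 12
ES_G = max(EF_A=9, EF_C=11) = 11; EF_G = 11+14 = 25
ES_H = max(EF_B=2, EF_E=30, EF_F=12, EF_G=25) = 30; EF_H = 30+2 = 32
Expected project duration μ = 32 days. Critical path: C → D → E → H.

Variances on critical path: σ²_C=9.000, σ²_D=2.778, σ²_E=0.111, σ²_H=0.111.
Largest is σ²_C = 9.000.

C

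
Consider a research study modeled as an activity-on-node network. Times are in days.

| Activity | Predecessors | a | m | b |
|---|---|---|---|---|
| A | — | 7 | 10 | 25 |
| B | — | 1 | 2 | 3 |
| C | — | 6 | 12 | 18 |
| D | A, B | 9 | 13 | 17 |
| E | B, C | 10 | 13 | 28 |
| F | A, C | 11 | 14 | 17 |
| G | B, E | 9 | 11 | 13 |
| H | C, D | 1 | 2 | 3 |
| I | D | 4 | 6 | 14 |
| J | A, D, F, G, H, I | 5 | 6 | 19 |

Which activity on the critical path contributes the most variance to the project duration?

E

te_A = (7 + 4·10 + 25)/6 = 72/6 = 12; σ²_A = ((25−7)/6)² = 9.000
te_B = (1 + 4·2 + 3)/6 = 12/6 = 2; σ²_B = ((3−1)/6)² = 0.111
te_C = (6 + 4·12 + 18)/6 = 72/6 = 12; σ²_C = ((18−6)/6)² = 4.000
te_D = (9 + 4·13 + 17)/6 = 78/6 = 13; σ²_D = ((17−9)/6)² = 1.778
te_E = (10 + 4·13 + 28)/6 = 90/6 = 15; σ²_E = ((28−10)/6)² = 9.000
te_F = (11 + 4·14 + 17)/6 = 84/6 = 14; σ²_F = ((17−11)/6)² = 1.000
te_G = (9 + 4·11 + 13)/6 = 66/6 = 11; σ²_G = ((13−9)/6)² = 0.444
te_H = (1 + 4·2 + 3)/6 = 12/6 = 2; σ²_H = ((3−1)/6)² = 0.111
te_I = (4 + 4·6 + 14)/6 = 42/6 = 7; σ²_I = ((14−4)/6)² = 2.778
te_J = (5 + 4·6 + 19)/6 = 48/6 = 8; σ²_J = ((19−5)/6)² = 5.444

Forward pass:
ES_A = 0; EF_A = 12
ES_B = 0; EF_B = 2
ES_C = 0; EF_C = 12
ES_D = max(EF_A=12, EF_B=2) = 12; EF_D = 12+13 = 25
ES_E = max(EF_B=2, EF_C=12) = 12; EF_E = 12+15 = 27
ES_F = max(EF_A=12, EF_C=12) = 12; EF_F = 12+14 = 26
ES_G = max(EF_B=2, EF_E=27) = 27; EF_G = 27+11 = 38
ES_H = max(EF_C=12, EF_D=25) = 25; EF_H = 25+2 = 27
ES_I = 25; EF_I = 25+7 = 32
ES_J = max(EF_A=12, EF_D=25, EF_F=26, EF_G=38, EF_H=27, EF_I=32) = 38; EF_J = 38+8 = 46
Expected project duration μ = 46 days. Critical path: C → E → G → J.

Variances on critical path: σ²_C=4.000, σ²_E=9.000, σ²_G=0.444, σ²_J=5.444.
Largest is σ²_E = 9.000.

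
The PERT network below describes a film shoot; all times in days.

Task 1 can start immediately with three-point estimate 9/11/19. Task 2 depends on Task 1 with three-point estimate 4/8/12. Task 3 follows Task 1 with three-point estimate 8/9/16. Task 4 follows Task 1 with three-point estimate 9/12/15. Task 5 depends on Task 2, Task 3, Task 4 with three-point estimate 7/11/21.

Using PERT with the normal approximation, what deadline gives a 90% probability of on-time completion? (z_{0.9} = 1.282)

39.9 days

te_Task 1 = (9 + 4·11 + 19)/6 = 72/6 = 12; σ²_Task 1 = ((19−9)/6)² = 2.778
te_Task 2 = (4 + 4·8 + 12)/6 = 48/6 = 8; σ²_Task 2 = ((12−4)/6)² = 1.778
te_Task 3 = (8 + 4·9 + 16)/6 = 60/6 = 10; σ²_Task 3 = ((16−8)/6)² = 1.778
te_Task 4 = (9 + 4·12 + 15)/6 = 72/6 = 12; σ²_Task 4 = ((15−9)/6)² = 1.000
te_Task 5 = (7 + 4·11 + 21)/6 = 72/6 = 12; σ²_Task 5 = ((21−7)/6)² = 5.444

Forward pass:
ES_Task 1 = 0; EF_Task 1 = 12
ES_Task 2 = 12; EF_Task 2 = 12+8 = 20
ES_Task 3 = 12; EF_Task 3 = 12+10 = 22
ES_Task 4 = 12; EF_Task 4 = 12+12 = 24
ES_Task 5 = max(EF_Task 2=20, EF_Task 3=22, EF_Task 4=24) = 24; EF_Task 5 = 24+12 = 36
Expected project duration μ = 36 days. Critical path: Task 1 → Task 4 → Task 5.

Variance along critical path = 2.778 + 1.000 + 5.444 = 9.222; σ = 3.037 days.
D = μ + z·σ = 36 + 1.282·3.037 = 39.9 days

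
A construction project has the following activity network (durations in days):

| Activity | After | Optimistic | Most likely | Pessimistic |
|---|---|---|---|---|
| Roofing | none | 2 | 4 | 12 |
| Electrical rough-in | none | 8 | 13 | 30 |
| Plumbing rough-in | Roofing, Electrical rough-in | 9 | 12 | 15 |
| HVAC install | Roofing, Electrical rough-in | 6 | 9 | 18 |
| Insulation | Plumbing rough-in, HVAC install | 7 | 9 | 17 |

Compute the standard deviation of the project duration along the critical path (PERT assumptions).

te_Roofing = (2 + 4·4 + 12)/6 = 30/6 = 5; σ²_Roofing = ((12−2)/6)² = 2.778
te_Electrical rough-in = (8 + 4·13 + 30)/6 = 90/6 = 15; σ²_Electrical rough-in = ((30−8)/6)² = 13.444
te_Plumbing rough-in = (9 + 4·12 + 15)/6 = 72/6 = 12; σ²_Plumbing rough-in = ((15−9)/6)² = 1.000
te_HVAC install = (6 + 4·9 + 18)/6 = 60/6 = 10; σ²_HVAC install = ((18−6)/6)² = 4.000
te_Insulation = (7 + 4·9 + 17)/6 = 60/6 = 10; σ²_Insulation = ((17−7)/6)² = 2.778

Forward pass:
ES_Roofing = 0; EF_Roofing = 5
ES_Electrical rough-in = 0; EF_Electrical rough-in = 15
ES_Plumbing rough-in = max(EF_Roofing=5, EF_Electrical rough-in=15) = 15; EF_Plumbing rough-in = 15+12 = 27
ES_HVAC install = max(EF_Roofing=5, EF_Electrical rough-in=15) = 15; EF_HVAC install = 15+10 = 25
ES_Insulation = max(EF_Plumbing rough-in=27, EF_HVAC install=25) = 27; EF_Insulation = 27+10 = 37
Expected project duration μ = 37 days. Critical path: Electrical rough-in → Plumbing rough-in → Insulation.

Variance along critical path = 13.444 + 1.000 + 2.778 = 17.222
σ = √17.222 = 4.150 days

4.15 days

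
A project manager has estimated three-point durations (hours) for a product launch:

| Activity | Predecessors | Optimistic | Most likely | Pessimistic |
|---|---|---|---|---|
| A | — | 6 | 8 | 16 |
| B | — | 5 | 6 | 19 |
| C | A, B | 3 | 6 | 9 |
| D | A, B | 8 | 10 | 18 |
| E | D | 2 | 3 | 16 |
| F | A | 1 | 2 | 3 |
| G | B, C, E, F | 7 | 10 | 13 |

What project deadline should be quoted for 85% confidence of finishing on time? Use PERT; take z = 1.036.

te_A = (6 + 4·8 + 16)/6 = 54/6 = 9; σ²_A = ((16−6)/6)² = 2.778
te_B = (5 + 4·6 + 19)/6 = 48/6 = 8; σ²_B = ((19−5)/6)² = 5.444
te_C = (3 + 4·6 + 9)/6 = 36/6 = 6; σ²_C = ((9−3)/6)² = 1.000
te_D = (8 + 4·10 + 18)/6 = 66/6 = 11; σ²_D = ((18−8)/6)² = 2.778
te_E = (2 + 4·3 + 16)/6 = 30/6 = 5; σ²_E = ((16−2)/6)² = 5.444
te_F = (1 + 4·2 + 3)/6 = 12/6 = 2; σ²_F = ((3−1)/6)² = 0.111
te_G = (7 + 4·10 + 13)/6 = 60/6 = 10; σ²_G = ((13−7)/6)² = 1.000

Forward pass:
ES_A = 0; EF_A = 9
ES_B = 0; EF_B = 8
ES_C = max(EF_A=9, EF_B=8) = 9; EF_C = 9+6 = 15
ES_D = max(EF_A=9, EF_B=8) = 9; EF_D = 9+11 = 20
ES_E = 20; EF_E = 20+5 = 25
ES_F = 9; EF_F = 9+2 = 11
ES_G = max(EF_B=8, EF_C=15, EF_E=25, EF_F=11) = 25; EF_G = 25+10 = 35
Expected project duration μ = 35 hours. Critical path: A → D → E → G.

Variance along critical path = 2.778 + 2.778 + 5.444 + 1.000 = 12.000; σ = 3.464 hours.
D = μ + z·σ = 35 + 1.036·3.464 = 38.6 hours

38.6 hours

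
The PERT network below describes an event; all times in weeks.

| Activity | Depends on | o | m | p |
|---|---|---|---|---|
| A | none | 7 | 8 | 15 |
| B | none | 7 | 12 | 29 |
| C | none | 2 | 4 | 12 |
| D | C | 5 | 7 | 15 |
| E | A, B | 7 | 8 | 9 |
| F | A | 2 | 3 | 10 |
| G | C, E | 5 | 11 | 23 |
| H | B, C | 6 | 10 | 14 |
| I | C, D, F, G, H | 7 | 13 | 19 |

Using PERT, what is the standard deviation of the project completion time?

5.15 weeks

te_A = (7 + 4·8 + 15)/6 = 54/6 = 9; σ²_A = ((15−7)/6)² = 1.778
te_B = (7 + 4·12 + 29)/6 = 84/6 = 14; σ²_B = ((29−7)/6)² = 13.444
te_C = (2 + 4·4 + 12)/6 = 30/6 = 5; σ²_C = ((12−2)/6)² = 2.778
te_D = (5 + 4·7 + 15)/6 = 48/6 = 8; σ²_D = ((15−5)/6)² = 2.778
te_E = (7 + 4·8 + 9)/6 = 48/6 = 8; σ²_E = ((9−7)/6)² = 0.111
te_F = (2 + 4·3 + 10)/6 = 24/6 = 4; σ²_F = ((10−2)/6)² = 1.778
te_G = (5 + 4·11 + 23)/6 = 72/6 = 12; σ²_G = ((23−5)/6)² = 9.000
te_H = (6 + 4·10 + 14)/6 = 60/6 = 10; σ²_H = ((14−6)/6)² = 1.778
te_I = (7 + 4·13 + 19)/6 = 78/6 = 13; σ²_I = ((19−7)/6)² = 4.000

Forward pass:
ES_A = 0; EF_A = 9
ES_B = 0; EF_B = 14
ES_C = 0; EF_C = 5
ES_D = 5; EF_D = 5+8 = 13
ES_E = max(EF_A=9, EF_B=14) = 14; EF_E = 14+8 = 22
ES_F = 9; EF_F = 9+4 = 13
ES_G = max(EF_C=5, EF_E=22) = 22; EF_G = 22+12 = 34
ES_H = max(EF_B=14, EF_C=5) = 14; EF_H = 14+10 = 24
ES_I = max(EF_C=5, EF_D=13, EF_F=13, EF_G=34, EF_H=24) = 34; EF_I = 34+13 = 47
Expected project duration μ = 47 weeks. Critical path: B → E → G → I.

Variance along critical path = 13.444 + 0.111 + 9.000 + 4.000 = 26.556
σ = √26.556 = 5.153 weeks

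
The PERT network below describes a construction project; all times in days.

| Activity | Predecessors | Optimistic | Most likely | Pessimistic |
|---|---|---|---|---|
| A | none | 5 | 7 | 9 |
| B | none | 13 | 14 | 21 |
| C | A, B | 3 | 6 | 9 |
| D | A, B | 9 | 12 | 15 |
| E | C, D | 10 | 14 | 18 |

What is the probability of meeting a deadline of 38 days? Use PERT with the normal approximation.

te_A = (5 + 4·7 + 9)/6 = 42/6 = 7; σ²_A = ((9−5)/6)² = 0.444
te_B = (13 + 4·14 + 21)/6 = 90/6 = 15; σ²_B = ((21−13)/6)² = 1.778
te_C = (3 + 4·6 + 9)/6 = 36/6 = 6; σ²_C = ((9−3)/6)² = 1.000
te_D = (9 + 4·12 + 15)/6 = 72/6 = 12; σ²_D = ((15−9)/6)² = 1.000
te_E = (10 + 4·14 + 18)/6 = 84/6 = 14; σ²_E = ((18−10)/6)² = 1.778

Forward pass:
ES_A = 0; EF_A = 7
ES_B = 0; EF_B = 15
ES_C = max(EF_A=7, EF_B=15) = 15; EF_C = 15+6 = 21
ES_D = max(EF_A=7, EF_B=15) = 15; EF_D = 15+12 = 27
ES_E = max(EF_C=21, EF_D=27) = 27; EF_E = 27+14 = 41
Expected project duration μ = 41 days. Critical path: B → D → E.

Variance along critical path = 1.778 + 1.000 + 1.778 = 4.556; σ = √4.556 = 2.134 days.
Z = (38 − 41) / 2.134 = -1.406
P(T ≤ 38) = Φ(-1.406) ≈ 0.080

0.080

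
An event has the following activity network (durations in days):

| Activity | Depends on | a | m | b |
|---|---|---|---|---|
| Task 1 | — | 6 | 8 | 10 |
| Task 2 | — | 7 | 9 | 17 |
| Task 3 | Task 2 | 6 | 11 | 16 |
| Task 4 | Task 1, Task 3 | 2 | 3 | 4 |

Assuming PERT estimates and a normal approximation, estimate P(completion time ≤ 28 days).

0.954

te_Task 1 = (6 + 4·8 + 10)/6 = 48/6 = 8; σ²_Task 1 = ((10−6)/6)² = 0.444
te_Task 2 = (7 + 4·9 + 17)/6 = 60/6 = 10; σ²_Task 2 = ((17−7)/6)² = 2.778
te_Task 3 = (6 + 4·11 + 16)/6 = 66/6 = 11; σ²_Task 3 = ((16−6)/6)² = 2.778
te_Task 4 = (2 + 4·3 + 4)/6 = 18/6 = 3; σ²_Task 4 = ((4−2)/6)² = 0.111

Forward pass:
ES_Task 1 = 0; EF_Task 1 = 8
ES_Task 2 = 0; EF_Task 2 = 10
ES_Task 3 = 10; EF_Task 3 = 10+11 = 21
ES_Task 4 = max(EF_Task 1=8, EF_Task 3=21) = 21; EF_Task 4 = 21+3 = 24
Expected project duration μ = 24 days. Critical path: Task 2 → Task 3 → Task 4.

Variance along critical path = 2.778 + 2.778 + 0.111 = 5.667; σ = √5.667 = 2.380 days.
Z = (28 − 24) / 2.380 = 1.680
P(T ≤ 28) = Φ(1.680) ≈ 0.954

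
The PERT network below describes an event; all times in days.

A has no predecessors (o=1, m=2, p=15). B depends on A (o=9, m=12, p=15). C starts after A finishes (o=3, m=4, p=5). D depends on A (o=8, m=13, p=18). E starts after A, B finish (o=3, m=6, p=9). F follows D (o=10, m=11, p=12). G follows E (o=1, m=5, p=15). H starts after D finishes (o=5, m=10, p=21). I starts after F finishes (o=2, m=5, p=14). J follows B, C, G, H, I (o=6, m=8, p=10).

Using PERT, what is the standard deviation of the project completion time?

te_A = (1 + 4·2 + 15)/6 = 24/6 = 4; σ²_A = ((15−1)/6)² = 5.444
te_B = (9 + 4·12 + 15)/6 = 72/6 = 12; σ²_B = ((15−9)/6)² = 1.000
te_C = (3 + 4·4 + 5)/6 = 24/6 = 4; σ²_C = ((5−3)/6)² = 0.111
te_D = (8 + 4·13 + 18)/6 = 78/6 = 13; σ²_D = ((18−8)/6)² = 2.778
te_E = (3 + 4·6 + 9)/6 = 36/6 = 6; σ²_E = ((9−3)/6)² = 1.000
te_F = (10 + 4·11 + 12)/6 = 66/6 = 11; σ²_F = ((12−10)/6)² = 0.111
te_G = (1 + 4·5 + 15)/6 = 36/6 = 6; σ²_G = ((15−1)/6)² = 5.444
te_H = (5 + 4·10 + 21)/6 = 66/6 = 11; σ²_H = ((21−5)/6)² = 7.111
te_I = (2 + 4·5 + 14)/6 = 36/6 = 6; σ²_I = ((14−2)/6)² = 4.000
te_J = (6 + 4·8 + 10)/6 = 48/6 = 8; σ²_J = ((10−6)/6)² = 0.444

Forward pass:
ES_A = 0; EF_A = 4
ES_B = 4; EF_B = 4+12 = 16
ES_C = 4; EF_C = 4+4 = 8
ES_D = 4; EF_D = 4+13 = 17
ES_E = max(EF_A=4, EF_B=16) = 16; EF_E = 16+6 = 22
ES_F = 17; EF_F = 17+11 = 28
ES_G = 22; EF_G = 22+6 = 28
ES_H = 17; EF_H = 17+11 = 28
ES_I = 28; EF_I = 28+6 = 34
ES_J = max(EF_B=16, EF_C=8, EF_G=28, EF_H=28, EF_I=34) = 34; EF_J = 34+8 = 42
Expected project duration μ = 42 days. Critical path: A → D → F → I → J.

Variance along critical path = 5.444 + 2.778 + 0.111 + 4.000 + 0.444 = 12.778
σ = √12.778 = 3.575 days

3.57 days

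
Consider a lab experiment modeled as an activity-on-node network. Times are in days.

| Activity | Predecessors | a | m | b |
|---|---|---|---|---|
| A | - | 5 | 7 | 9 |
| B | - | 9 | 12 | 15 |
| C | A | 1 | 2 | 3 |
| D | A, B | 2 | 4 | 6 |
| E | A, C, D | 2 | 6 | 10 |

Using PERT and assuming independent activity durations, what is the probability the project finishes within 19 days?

0.047

te_A = (5 + 4·7 + 9)/6 = 42/6 = 7; σ²_A = ((9−5)/6)² = 0.444
te_B = (9 + 4·12 + 15)/6 = 72/6 = 12; σ²_B = ((15−9)/6)² = 1.000
te_C = (1 + 4·2 + 3)/6 = 12/6 = 2; σ²_C = ((3−1)/6)² = 0.111
te_D = (2 + 4·4 + 6)/6 = 24/6 = 4; σ²_D = ((6−2)/6)² = 0.444
te_E = (2 + 4·6 + 10)/6 = 36/6 = 6; σ²_E = ((10−2)/6)² = 1.778

Forward pass:
ES_A = 0; EF_A = 7
ES_B = 0; EF_B = 12
ES_C = 7; EF_C = 7+2 = 9
ES_D = max(EF_A=7, EF_B=12) = 12; EF_D = 12+4 = 16
ES_E = max(EF_A=7, EF_C=9, EF_D=16) = 16; EF_E = 16+6 = 22
Expected project duration μ = 22 days. Critical path: B → D → E.

Variance along critical path = 1.000 + 0.444 + 1.778 = 3.222; σ = √3.222 = 1.795 days.
Z = (19 − 22) / 1.795 = -1.671
P(T ≤ 19) = Φ(-1.671) ≈ 0.047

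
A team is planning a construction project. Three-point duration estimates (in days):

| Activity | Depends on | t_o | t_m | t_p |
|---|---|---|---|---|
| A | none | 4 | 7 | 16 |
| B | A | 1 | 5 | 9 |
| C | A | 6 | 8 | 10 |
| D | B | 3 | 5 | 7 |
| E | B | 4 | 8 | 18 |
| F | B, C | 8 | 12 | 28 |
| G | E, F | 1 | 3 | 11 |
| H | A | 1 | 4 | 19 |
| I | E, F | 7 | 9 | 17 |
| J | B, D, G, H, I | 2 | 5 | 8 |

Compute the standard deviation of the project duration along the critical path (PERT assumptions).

te_A = (4 + 4·7 + 16)/6 = 48/6 = 8; σ²_A = ((16−4)/6)² = 4.000
te_B = (1 + 4·5 + 9)/6 = 30/6 = 5; σ²_B = ((9−1)/6)² = 1.778
te_C = (6 + 4·8 + 10)/6 = 48/6 = 8; σ²_C = ((10−6)/6)² = 0.444
te_D = (3 + 4·5 + 7)/6 = 30/6 = 5; σ²_D = ((7−3)/6)² = 0.444
te_E = (4 + 4·8 + 18)/6 = 54/6 = 9; σ²_E = ((18−4)/6)² = 5.444
te_F = (8 + 4·12 + 28)/6 = 84/6 = 14; σ²_F = ((28−8)/6)² = 11.111
te_G = (1 + 4·3 + 11)/6 = 24/6 = 4; σ²_G = ((11−1)/6)² = 2.778
te_H = (1 + 4·4 + 19)/6 = 36/6 = 6; σ²_H = ((19−1)/6)² = 9.000
te_I = (7 + 4·9 + 17)/6 = 60/6 = 10; σ²_I = ((17−7)/6)² = 2.778
te_J = (2 + 4·5 + 8)/6 = 30/6 = 5; σ²_J = ((8−2)/6)² = 1.000

Forward pass:
ES_A = 0; EF_A = 8
ES_B = 8; EF_B = 8+5 = 13
ES_C = 8; EF_C = 8+8 = 16
ES_D = 13; EF_D = 13+5 = 18
ES_E = 13; EF_E = 13+9 = 22
ES_F = max(EF_B=13, EF_C=16) = 16; EF_F = 16+14 = 30
ES_G = max(EF_E=22, EF_F=30) = 30; EF_G = 30+4 = 34
ES_H = 8; EF_H = 8+6 = 14
ES_I = max(EF_E=22, EF_F=30) = 30; EF_I = 30+10 = 40
ES_J = max(EF_B=13, EF_D=18, EF_G=34, EF_H=14, EF_I=40) = 40; EF_J = 40+5 = 45
Expected project duration μ = 45 days. Critical path: A → C → F → I → J.

Variance along critical path = 4.000 + 0.444 + 11.111 + 2.778 + 1.000 = 19.333
σ = √19.333 = 4.397 days

4.40 days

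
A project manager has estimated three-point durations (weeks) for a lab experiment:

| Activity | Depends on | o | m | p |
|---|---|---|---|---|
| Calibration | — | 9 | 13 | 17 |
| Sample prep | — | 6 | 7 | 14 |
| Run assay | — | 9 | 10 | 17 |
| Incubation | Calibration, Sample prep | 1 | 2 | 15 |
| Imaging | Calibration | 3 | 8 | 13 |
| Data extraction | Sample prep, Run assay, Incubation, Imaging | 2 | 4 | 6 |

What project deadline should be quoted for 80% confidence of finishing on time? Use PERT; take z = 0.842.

te_Calibration = (9 + 4·13 + 17)/6 = 78/6 = 13; σ²_Calibration = ((17−9)/6)² = 1.778
te_Sample prep = (6 + 4·7 + 14)/6 = 48/6 = 8; σ²_Sample prep = ((14−6)/6)² = 1.778
te_Run assay = (9 + 4·10 + 17)/6 = 66/6 = 11; σ²_Run assay = ((17−9)/6)² = 1.778
te_Incubation = (1 + 4·2 + 15)/6 = 24/6 = 4; σ²_Incubation = ((15−1)/6)² = 5.444
te_Imaging = (3 + 4·8 + 13)/6 = 48/6 = 8; σ²_Imaging = ((13−3)/6)² = 2.778
te_Data extraction = (2 + 4·4 + 6)/6 = 24/6 = 4; σ²_Data extraction = ((6−2)/6)² = 0.444

Forward pass:
ES_Calibration = 0; EF_Calibration = 13
ES_Sample prep = 0; EF_Sample prep = 8
ES_Run assay = 0; EF_Run assay = 11
ES_Incubation = max(EF_Calibration=13, EF_Sample prep=8) = 13; EF_Incubation = 13+4 = 17
ES_Imaging = 13; EF_Imaging = 13+8 = 21
ES_Data extraction = max(EF_Sample prep=8, EF_Run assay=11, EF_Incubation=17, EF_Imaging=21) = 21; EF_Data extraction = 21+4 = 25
Expected project duration μ = 25 weeks. Critical path: Calibration → Imaging → Data extraction.

Variance along critical path = 1.778 + 2.778 + 0.444 = 5.000; σ = 2.236 weeks.
D = μ + z·σ = 25 + 0.842·2.236 = 26.9 weeks

26.9 weeks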